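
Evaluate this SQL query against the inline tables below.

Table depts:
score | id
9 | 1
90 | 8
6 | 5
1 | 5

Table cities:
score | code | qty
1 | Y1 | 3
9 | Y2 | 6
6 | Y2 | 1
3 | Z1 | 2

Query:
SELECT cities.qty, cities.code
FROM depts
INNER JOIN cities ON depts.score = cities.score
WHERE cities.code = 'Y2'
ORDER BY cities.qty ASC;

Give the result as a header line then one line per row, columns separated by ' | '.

After JOIN cities (3 rows):
depts.score | depts.id | cities.score | cities.code | cities.qty
9 | 1 | 9 | Y2 | 6
6 | 5 | 6 | Y2 | 1
1 | 5 | 1 | Y1 | 3
After WHERE (2 rows):
depts.score | depts.id | cities.score | cities.code | cities.qty
9 | 1 | 9 | Y2 | 6
6 | 5 | 6 | Y2 | 1
After SELECT (2 rows):
cities.qty | cities.code
6 | Y2
1 | Y2
After ORDER BY (2 rows):
cities.qty | cities.code
1 | Y2
6 | Y2

== RESULT ==
cities.qty | cities.code
1 | Y2
6 | Y2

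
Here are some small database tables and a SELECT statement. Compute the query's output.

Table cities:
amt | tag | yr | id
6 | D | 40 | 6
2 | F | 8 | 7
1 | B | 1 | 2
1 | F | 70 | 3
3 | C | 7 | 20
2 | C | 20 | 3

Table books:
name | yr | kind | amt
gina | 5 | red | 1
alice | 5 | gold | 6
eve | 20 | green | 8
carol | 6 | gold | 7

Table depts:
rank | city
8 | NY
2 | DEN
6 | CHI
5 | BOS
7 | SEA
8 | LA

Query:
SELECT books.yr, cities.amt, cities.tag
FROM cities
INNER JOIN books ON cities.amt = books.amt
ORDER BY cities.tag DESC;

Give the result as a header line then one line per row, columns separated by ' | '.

== RESULT ==
books.yr | cities.amt | cities.tag
5 | 1 | F
5 | 6 | D
5 | 1 | B

Derivation:
After JOIN books (3 rows):
cities.amt | cities.tag | cities.yr | cities.id | books.name | books.yr | books.kind | books.amt
6 | D | 40 | 6 | alice | 5 | gold | 6
1 | B | 1 | 2 | gina | 5 | red | 1
1 | F | 70 | 3 | gina | 5 | red | 1
After SELECT (3 rows):
books.yr | cities.amt | cities.tag
5 | 6 | D
5 | 1 | B
5 | 1 | F
After ORDER BY (3 rows):
books.yr | cities.amt | cities.tag
5 | 1 | F
5 | 6 | D
5 | 1 | B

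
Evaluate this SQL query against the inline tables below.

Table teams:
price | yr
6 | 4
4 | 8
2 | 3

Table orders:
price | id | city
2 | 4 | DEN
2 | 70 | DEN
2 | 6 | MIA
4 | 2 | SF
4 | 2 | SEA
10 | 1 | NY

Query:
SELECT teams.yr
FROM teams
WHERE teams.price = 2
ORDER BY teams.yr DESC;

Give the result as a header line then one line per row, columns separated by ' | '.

After WHERE (1 rows):
teams.price | teams.yr
2 | 3
After SELECT (1 rows):
teams.yr
3
After ORDER BY (1 rows):
teams.yr
3

== RESULT ==
teams.yr
3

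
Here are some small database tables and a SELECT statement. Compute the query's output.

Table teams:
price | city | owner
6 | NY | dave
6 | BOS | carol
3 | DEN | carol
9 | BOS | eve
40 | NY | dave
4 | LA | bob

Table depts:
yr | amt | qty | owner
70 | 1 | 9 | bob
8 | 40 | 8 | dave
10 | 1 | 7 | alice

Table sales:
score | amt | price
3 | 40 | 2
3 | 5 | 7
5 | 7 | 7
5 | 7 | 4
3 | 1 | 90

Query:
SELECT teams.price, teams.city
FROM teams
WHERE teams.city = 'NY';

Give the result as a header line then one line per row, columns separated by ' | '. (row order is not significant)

== RESULT ==
teams.price | teams.city
6 | NY
40 | NY

Derivation:
After WHERE (2 rows):
teams.price | teams.city | teams.owner
6 | NY | dave
40 | NY | dave
After SELECT (2 rows):
teams.price | teams.city
6 | NY
40 | NY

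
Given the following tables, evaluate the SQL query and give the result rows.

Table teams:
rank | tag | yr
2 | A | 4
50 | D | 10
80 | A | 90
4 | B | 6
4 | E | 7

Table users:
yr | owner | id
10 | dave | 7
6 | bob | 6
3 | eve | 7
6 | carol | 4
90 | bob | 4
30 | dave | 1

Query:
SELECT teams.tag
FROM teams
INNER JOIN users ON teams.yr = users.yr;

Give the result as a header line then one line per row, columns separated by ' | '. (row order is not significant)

After JOIN users (4 rows):
teams.rank | teams.tag | teams.yr | users.yr | users.owner | users.id
50 | D | 10 | 10 | dave | 7
80 | A | 90 | 90 | bob | 4
4 | B | 6 | 6 | bob | 6
4 | B | 6 | 6 | carol | 4
After SELECT (4 rows):
teams.tag
D
A
B
B

== RESULT ==
teams.tag
D
A
B
B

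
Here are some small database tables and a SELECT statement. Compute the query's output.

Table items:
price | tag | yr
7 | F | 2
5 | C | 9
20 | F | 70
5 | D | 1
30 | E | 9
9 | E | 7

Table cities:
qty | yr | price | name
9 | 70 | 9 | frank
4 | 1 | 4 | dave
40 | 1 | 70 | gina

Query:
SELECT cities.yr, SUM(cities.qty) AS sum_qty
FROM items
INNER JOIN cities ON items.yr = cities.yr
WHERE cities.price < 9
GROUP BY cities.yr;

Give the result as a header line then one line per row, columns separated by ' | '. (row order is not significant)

After JOIN cities (3 rows):
items.price | items.tag | items.yr | cities.qty | cities.yr | cities.price | cities.name
20 | F | 70 | 9 | 70 | 9 | frank
5 | D | 1 | 4 | 1 | 4 | dave
5 | D | 1 | 40 | 1 | 70 | gina
After WHERE (1 rows):
items.price | items.tag | items.yr | cities.qty | cities.yr | cities.price | cities.name
5 | D | 1 | 4 | 1 | 4 | dave
After GROUP BY (1 rows):
cities.yr | sum_qty
1 | 4

== RESULT ==
cities.yr | sum_qty
1 | 4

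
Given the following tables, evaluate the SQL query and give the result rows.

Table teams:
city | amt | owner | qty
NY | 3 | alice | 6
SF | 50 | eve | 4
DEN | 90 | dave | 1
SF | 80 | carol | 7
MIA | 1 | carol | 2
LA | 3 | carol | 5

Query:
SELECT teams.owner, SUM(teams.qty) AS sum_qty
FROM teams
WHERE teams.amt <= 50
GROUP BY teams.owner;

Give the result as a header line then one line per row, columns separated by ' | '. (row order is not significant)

After WHERE (4 rows):
teams.city | teams.amt | teams.owner | teams.qty
NY | 3 | alice | 6
SF | 50 | eve | 4
MIA | 1 | carol | 2
LA | 3 | carol | 5
After GROUP BY (3 rows):
teams.owner | sum_qty
alice | 6
eve | 4
carol | 7

== RESULT ==
teams.owner | sum_qty
alice | 6
eve | 4
carol | 7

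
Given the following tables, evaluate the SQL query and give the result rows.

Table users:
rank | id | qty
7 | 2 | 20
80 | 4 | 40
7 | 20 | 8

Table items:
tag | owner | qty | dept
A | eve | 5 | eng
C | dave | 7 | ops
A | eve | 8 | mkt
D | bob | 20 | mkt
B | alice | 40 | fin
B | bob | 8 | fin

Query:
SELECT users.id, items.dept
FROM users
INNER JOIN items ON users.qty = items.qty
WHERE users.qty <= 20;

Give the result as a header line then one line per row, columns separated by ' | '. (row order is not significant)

After JOIN items (4 rows):
users.rank | users.id | users.qty | items.tag | items.owner | items.qty | items.dept
7 | 2 | 20 | D | bob | 20 | mkt
80 | 4 | 40 | B | alice | 40 | fin
7 | 20 | 8 | A | eve | 8 | mkt
7 | 20 | 8 | B | bob | 8 | fin
After WHERE (3 rows):
users.rank | users.id | users.qty | items.tag | items.owner | items.qty | items.dept
7 | 2 | 20 | D | bob | 20 | mkt
7 | 20 | 8 | A | eve | 8 | mkt
7 | 20 | 8 | B | bob | 8 | fin
After SELECT (3 rows):
users.id | items.dept
2 | mkt
20 | mkt
20 | fin

== RESULT ==
users.id | items.dept
2 | mkt
20 | mkt
20 | fin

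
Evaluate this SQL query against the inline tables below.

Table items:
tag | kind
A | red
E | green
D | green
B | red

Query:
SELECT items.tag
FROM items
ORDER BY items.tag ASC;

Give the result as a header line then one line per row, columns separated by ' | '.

== RESULT ==
items.tag
A
B
D
E

Derivation:
After SELECT (4 rows):
items.tag
A
E
D
B
After ORDER BY (4 rows):
items.tag
A
B
D
E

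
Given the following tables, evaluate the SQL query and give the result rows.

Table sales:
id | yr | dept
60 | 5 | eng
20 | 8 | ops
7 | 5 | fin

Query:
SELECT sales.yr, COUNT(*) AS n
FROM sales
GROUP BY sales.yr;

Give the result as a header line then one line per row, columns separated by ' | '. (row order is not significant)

After GROUP BY (2 rows):
sales.yr | n
5 | 2
8 | 1

== RESULT ==
sales.yr | n
5 | 2
8 | 1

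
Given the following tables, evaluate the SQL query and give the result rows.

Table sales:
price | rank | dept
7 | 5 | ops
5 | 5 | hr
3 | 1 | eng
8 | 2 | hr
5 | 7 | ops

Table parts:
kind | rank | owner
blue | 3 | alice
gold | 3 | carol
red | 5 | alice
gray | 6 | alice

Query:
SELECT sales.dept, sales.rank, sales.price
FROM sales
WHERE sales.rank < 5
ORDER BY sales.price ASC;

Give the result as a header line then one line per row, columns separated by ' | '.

== RESULT ==
sales.dept | sales.rank | sales.price
eng | 1 | 3
hr | 2 | 8

Derivation:
After WHERE (2 rows):
sales.price | sales.rank | sales.dept
3 | 1 | eng
8 | 2 | hr
After SELECT (2 rows):
sales.dept | sales.rank | sales.price
eng | 1 | 3
hr | 2 | 8
After ORDER BY (2 rows):
sales.dept | sales.rank | sales.price
eng | 1 | 3
hr | 2 | 8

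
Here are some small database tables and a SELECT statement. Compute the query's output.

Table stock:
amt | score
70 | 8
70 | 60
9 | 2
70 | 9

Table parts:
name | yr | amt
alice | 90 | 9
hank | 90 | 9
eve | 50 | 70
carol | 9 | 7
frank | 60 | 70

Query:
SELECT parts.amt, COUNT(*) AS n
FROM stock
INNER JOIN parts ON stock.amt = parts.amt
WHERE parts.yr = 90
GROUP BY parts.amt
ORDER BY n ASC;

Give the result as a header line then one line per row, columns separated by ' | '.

== RESULT ==
parts.amt | n
9 | 2

Derivation:
After JOIN parts (8 rows):
stock.amt | stock.score | parts.name | parts.yr | parts.amt
70 | 8 | eve | 50 | 70
70 | 8 | frank | 60 | 70
70 | 60 | eve | 50 | 70
70 | 60 | frank | 60 | 70
9 | 2 | alice | 90 | 9
9 | 2 | hank | 90 | 9
70 | 9 | eve | 50 | 70
70 | 9 | frank | 60 | 70
After WHERE (2 rows):
stock.amt | stock.score | parts.name | parts.yr | parts.amt
9 | 2 | alice | 90 | 9
9 | 2 | hank | 90 | 9
After GROUP BY (1 rows):
parts.amt | n
9 | 2
After ORDER BY (1 rows):
parts.amt | n
9 | 2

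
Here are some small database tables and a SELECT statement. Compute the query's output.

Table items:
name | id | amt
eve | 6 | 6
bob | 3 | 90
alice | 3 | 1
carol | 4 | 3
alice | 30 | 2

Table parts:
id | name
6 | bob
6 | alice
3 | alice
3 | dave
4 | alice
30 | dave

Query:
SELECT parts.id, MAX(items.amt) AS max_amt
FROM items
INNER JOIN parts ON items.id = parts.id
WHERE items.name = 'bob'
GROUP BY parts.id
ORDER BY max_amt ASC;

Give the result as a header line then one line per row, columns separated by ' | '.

== RESULT ==
parts.id | max_amt
3 | 90

Derivation:
After JOIN parts (8 rows):
items.name | items.id | items.amt | parts.id | parts.name
eve | 6 | 6 | 6 | bob
eve | 6 | 6 | 6 | alice
bob | 3 | 90 | 3 | alice
bob | 3 | 90 | 3 | dave
alice | 3 | 1 | 3 | alice
alice | 3 | 1 | 3 | dave
carol | 4 | 3 | 4 | alice
alice | 30 | 2 | 30 | dave
After WHERE (2 rows):
items.name | items.id | items.amt | parts.id | parts.name
bob | 3 | 90 | 3 | alice
bob | 3 | 90 | 3 | dave
After GROUP BY (1 rows):
parts.id | max_amt
3 | 90
After ORDER BY (1 rows):
parts.id | max_amt
3 | 90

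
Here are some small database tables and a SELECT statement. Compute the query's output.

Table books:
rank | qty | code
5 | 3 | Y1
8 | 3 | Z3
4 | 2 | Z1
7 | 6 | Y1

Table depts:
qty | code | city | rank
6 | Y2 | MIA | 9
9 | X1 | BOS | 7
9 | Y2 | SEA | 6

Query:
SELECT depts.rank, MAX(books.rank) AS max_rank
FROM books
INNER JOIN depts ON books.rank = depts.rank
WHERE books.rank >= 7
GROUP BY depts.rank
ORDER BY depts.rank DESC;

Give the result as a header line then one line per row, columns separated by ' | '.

== RESULT ==
depts.rank | max_rank
7 | 7

Derivation:
After JOIN depts (1 rows):
books.rank | books.qty | books.code | depts.qty | depts.code | depts.city | depts.rank
7 | 6 | Y1 | 9 | X1 | BOS | 7
After WHERE (1 rows):
books.rank | books.qty | books.code | depts.qty | depts.code | depts.city | depts.rank
7 | 6 | Y1 | 9 | X1 | BOS | 7
After GROUP BY (1 rows):
depts.rank | max_rank
7 | 7
After ORDER BY (1 rows):
depts.rank | max_rank
7 | 7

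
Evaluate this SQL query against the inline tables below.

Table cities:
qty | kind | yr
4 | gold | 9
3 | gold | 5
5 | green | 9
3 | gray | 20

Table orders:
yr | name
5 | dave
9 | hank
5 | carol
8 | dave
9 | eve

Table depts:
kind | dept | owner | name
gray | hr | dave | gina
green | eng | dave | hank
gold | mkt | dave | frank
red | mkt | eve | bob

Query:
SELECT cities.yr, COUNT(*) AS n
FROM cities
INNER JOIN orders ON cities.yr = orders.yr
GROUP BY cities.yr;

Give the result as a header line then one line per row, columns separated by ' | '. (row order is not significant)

== RESULT ==
cities.yr | n
9 | 4
5 | 2

Derivation:
After JOIN orders (6 rows):
cities.qty | cities.kind | cities.yr | orders.yr | orders.name
4 | gold | 9 | 9 | hank
4 | gold | 9 | 9 | eve
3 | gold | 5 | 5 | dave
3 | gold | 5 | 5 | carol
5 | green | 9 | 9 | hank
5 | green | 9 | 9 | eve
After GROUP BY (2 rows):
cities.yr | n
9 | 4
5 | 2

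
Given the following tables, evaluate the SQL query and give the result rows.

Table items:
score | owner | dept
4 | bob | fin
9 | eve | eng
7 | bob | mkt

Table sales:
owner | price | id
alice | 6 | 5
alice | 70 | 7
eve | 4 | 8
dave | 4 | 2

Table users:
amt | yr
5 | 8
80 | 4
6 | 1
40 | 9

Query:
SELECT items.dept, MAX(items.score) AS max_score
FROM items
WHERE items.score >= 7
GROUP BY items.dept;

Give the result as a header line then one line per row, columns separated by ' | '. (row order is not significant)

== RESULT ==
items.dept | max_score
eng | 9
mkt | 7

Derivation:
After WHERE (2 rows):
items.score | items.owner | items.dept
9 | eve | eng
7 | bob | mkt
After GROUP BY (2 rows):
items.dept | max_score
eng | 9
mkt | 7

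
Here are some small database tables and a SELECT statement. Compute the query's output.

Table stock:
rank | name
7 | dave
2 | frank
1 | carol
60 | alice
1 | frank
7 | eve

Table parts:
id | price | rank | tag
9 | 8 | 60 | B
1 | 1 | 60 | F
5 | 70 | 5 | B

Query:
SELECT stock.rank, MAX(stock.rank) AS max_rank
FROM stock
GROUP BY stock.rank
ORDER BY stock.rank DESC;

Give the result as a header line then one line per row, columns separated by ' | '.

After GROUP BY (4 rows):
stock.rank | max_rank
7 | 7
2 | 2
1 | 1
60 | 60
After ORDER BY (4 rows):
stock.rank | max_rank
60 | 60
7 | 7
2 | 2
1 | 1

== RESULT ==
stock.rank | max_rank
60 | 60
7 | 7
2 | 2
1 | 1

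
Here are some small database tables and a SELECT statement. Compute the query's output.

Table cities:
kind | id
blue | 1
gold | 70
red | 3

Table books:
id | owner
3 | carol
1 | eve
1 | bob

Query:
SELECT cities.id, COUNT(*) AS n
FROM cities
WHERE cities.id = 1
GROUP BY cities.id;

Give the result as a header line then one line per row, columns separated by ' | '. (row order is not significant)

After WHERE (1 rows):
cities.kind | cities.id
blue | 1
After GROUP BY (1 rows):
cities.id | n
1 | 1

== RESULT ==
cities.id | n
1 | 1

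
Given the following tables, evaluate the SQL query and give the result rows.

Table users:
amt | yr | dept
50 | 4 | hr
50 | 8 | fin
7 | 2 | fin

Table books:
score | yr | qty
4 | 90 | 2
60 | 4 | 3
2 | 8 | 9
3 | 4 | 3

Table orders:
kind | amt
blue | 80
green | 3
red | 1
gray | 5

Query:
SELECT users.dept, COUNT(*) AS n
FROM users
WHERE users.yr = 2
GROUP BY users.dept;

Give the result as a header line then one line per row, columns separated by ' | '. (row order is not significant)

== RESULT ==
users.dept | n
fin | 1

Derivation:
After WHERE (1 rows):
users.amt | users.yr | users.dept
7 | 2 | fin
After GROUP BY (1 rows):
users.dept | n
fin | 1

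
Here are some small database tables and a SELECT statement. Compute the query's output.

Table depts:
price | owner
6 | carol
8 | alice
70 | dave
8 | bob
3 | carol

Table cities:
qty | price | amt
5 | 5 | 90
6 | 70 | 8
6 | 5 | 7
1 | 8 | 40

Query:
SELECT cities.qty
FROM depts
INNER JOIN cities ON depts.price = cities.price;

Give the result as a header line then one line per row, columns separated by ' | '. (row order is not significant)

== RESULT ==
cities.qty
1
6
1

Derivation:
After JOIN cities (3 rows):
depts.price | depts.owner | cities.qty | cities.price | cities.amt
8 | alice | 1 | 8 | 40
70 | dave | 6 | 70 | 8
8 | bob | 1 | 8 | 40
After SELECT (3 rows):
cities.qty
1
6
1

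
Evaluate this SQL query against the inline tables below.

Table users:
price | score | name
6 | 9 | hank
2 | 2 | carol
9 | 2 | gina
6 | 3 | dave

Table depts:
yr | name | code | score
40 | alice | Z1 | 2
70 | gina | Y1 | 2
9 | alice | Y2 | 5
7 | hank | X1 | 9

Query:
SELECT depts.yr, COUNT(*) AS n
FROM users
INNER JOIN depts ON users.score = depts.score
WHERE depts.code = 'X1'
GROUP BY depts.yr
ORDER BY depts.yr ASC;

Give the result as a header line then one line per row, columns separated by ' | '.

After JOIN depts (5 rows):
users.price | users.score | users.name | depts.yr | depts.name | depts.code | depts.score
6 | 9 | hank | 7 | hank | X1 | 9
2 | 2 | carol | 40 | alice | Z1 | 2
2 | 2 | carol | 70 | gina | Y1 | 2
9 | 2 | gina | 40 | alice | Z1 | 2
9 | 2 | gina | 70 | gina | Y1 | 2
After WHERE (1 rows):
users.price | users.score | users.name | depts.yr | depts.name | depts.code | depts.score
6 | 9 | hank | 7 | hank | X1 | 9
After GROUP BY (1 rows):
depts.yr | n
7 | 1
After ORDER BY (1 rows):
depts.yr | n
7 | 1

== RESULT ==
depts.yr | n
7 | 1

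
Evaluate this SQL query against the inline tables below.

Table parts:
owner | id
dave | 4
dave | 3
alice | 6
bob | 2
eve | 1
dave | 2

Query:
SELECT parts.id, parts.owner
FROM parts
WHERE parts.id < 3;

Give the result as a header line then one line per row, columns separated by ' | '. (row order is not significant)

After WHERE (3 rows):
parts.owner | parts.id
bob | 2
eve | 1
dave | 2
After SELECT (3 rows):
parts.id | parts.owner
2 | bob
1 | eve
2 | dave

== RESULT ==
parts.id | parts.owner
2 | bob
1 | eve
2 | dave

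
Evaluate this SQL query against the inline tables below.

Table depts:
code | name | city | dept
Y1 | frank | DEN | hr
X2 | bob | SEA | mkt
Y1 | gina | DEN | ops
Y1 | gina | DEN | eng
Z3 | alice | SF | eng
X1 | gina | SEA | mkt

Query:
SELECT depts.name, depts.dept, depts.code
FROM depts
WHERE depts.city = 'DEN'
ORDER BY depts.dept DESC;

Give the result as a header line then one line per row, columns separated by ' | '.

After WHERE (3 rows):
depts.code | depts.name | depts.city | depts.dept
Y1 | frank | DEN | hr
Y1 | gina | DEN | ops
Y1 | gina | DEN | eng
After SELECT (3 rows):
depts.name | depts.dept | depts.code
frank | hr | Y1
gina | ops | Y1
gina | eng | Y1
After ORDER BY (3 rows):
depts.name | depts.dept | depts.code
gina | ops | Y1
frank | hr | Y1
gina | eng | Y1

== RESULT ==
depts.name | depts.dept | depts.code
gina | ops | Y1
frank | hr | Y1
gina | eng | Y1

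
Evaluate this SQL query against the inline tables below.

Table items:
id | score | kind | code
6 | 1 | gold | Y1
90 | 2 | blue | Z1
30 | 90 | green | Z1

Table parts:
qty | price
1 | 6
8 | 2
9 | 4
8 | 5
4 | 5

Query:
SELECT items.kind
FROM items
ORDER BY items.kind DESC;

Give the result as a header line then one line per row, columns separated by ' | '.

After SELECT (3 rows):
items.kind
gold
blue
green
After ORDER BY (3 rows):
items.kind
green
gold
blue

== RESULT ==
items.kind
green
gold
blue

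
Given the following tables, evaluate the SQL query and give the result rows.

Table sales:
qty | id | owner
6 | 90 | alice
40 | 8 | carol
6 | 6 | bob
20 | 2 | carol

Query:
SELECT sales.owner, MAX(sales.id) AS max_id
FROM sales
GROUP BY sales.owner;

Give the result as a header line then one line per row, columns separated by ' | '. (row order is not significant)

After GROUP BY (3 rows):
sales.owner | max_id
alice | 90
carol | 8
bob | 6

== RESULT ==
sales.owner | max_id
alice | 90
carol | 8
bob | 6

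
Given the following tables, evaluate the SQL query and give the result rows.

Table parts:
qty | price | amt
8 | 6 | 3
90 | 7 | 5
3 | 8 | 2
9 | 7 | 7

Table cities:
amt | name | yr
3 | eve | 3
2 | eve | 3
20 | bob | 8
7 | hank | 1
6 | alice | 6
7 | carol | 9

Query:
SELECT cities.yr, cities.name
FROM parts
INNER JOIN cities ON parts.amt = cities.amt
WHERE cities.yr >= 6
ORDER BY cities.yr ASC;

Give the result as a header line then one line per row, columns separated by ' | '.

After JOIN cities (4 rows):
parts.qty | parts.price | parts.amt | cities.amt | cities.name | cities.yr
8 | 6 | 3 | 3 | eve | 3
3 | 8 | 2 | 2 | eve | 3
9 | 7 | 7 | 7 | hank | 1
9 | 7 | 7 | 7 | carol | 9
After WHERE (1 rows):
parts.qty | parts.price | parts.amt | cities.amt | cities.name | cities.yr
9 | 7 | 7 | 7 | carol | 9
After SELECT (1 rows):
cities.yr | cities.name
9 | carol
After ORDER BY (1 rows):
cities.yr | cities.name
9 | carol

== RESULT ==
cities.yr | cities.name
9 | carol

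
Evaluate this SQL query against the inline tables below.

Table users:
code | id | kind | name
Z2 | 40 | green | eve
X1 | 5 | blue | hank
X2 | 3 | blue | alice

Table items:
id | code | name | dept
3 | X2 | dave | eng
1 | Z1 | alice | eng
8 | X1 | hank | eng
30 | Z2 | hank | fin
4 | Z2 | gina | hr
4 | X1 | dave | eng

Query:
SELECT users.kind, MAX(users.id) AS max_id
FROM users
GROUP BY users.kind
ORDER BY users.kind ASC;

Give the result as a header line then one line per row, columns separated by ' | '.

== RESULT ==
users.kind | max_id
blue | 5
green | 40

Derivation:
After GROUP BY (2 rows):
users.kind | max_id
green | 40
blue | 5
After ORDER BY (2 rows):
users.kind | max_id
blue | 5
green | 40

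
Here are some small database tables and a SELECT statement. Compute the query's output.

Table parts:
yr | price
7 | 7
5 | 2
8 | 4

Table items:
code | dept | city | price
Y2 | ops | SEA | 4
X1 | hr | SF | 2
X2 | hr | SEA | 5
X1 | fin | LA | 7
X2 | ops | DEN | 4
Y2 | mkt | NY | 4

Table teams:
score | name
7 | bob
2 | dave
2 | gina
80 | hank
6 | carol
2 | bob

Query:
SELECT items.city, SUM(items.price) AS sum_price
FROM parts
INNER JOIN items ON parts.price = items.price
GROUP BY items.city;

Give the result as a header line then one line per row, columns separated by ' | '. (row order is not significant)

After JOIN items (5 rows):
parts.yr | parts.price | items.code | items.dept | items.city | items.price
7 | 7 | X1 | fin | LA | 7
5 | 2 | X1 | hr | SF | 2
8 | 4 | Y2 | ops | SEA | 4
8 | 4 | X2 | ops | DEN | 4
8 | 4 | Y2 | mkt | NY | 4
After GROUP BY (5 rows):
items.city | sum_price
LA | 7
SF | 2
SEA | 4
DEN | 4
NY | 4

== RESULT ==
items.city | sum_price
LA | 7
SF | 2
SEA | 4
DEN | 4
NY | 4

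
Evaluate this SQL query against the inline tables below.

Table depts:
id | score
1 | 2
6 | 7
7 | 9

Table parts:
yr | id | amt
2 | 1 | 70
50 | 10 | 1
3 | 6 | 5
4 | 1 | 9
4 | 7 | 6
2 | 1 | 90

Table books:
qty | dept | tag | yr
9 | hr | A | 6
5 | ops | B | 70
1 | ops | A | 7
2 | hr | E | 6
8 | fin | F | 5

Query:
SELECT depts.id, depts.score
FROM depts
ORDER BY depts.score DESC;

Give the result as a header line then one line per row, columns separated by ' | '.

== RESULT ==
depts.id | depts.score
7 | 9
6 | 7
1 | 2

Derivation:
After SELECT (3 rows):
depts.id | depts.score
1 | 2
6 | 7
7 | 9
After ORDER BY (3 rows):
depts.id | depts.score
7 | 9
6 | 7
1 | 2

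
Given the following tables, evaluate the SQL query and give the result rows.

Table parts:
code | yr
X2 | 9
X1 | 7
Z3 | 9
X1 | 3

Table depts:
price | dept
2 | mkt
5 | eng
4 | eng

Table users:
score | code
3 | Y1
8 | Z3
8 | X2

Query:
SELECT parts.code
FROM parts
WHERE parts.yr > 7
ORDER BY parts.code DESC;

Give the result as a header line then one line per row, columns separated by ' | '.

After WHERE (2 rows):
parts.code | parts.yr
X2 | 9
Z3 | 9
After SELECT (2 rows):
parts.code
X2
Z3
After ORDER BY (2 rows):
parts.code
Z3
X2

== RESULT ==
parts.code
Z3
X2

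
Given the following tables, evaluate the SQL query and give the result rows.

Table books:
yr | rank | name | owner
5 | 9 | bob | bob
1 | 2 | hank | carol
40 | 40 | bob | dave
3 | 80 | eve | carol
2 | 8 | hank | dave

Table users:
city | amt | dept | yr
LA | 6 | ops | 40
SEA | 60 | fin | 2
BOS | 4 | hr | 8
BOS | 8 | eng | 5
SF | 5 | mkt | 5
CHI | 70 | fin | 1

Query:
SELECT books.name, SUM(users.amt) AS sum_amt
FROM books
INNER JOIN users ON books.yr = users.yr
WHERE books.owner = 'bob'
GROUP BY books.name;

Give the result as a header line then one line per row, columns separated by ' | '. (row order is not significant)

== RESULT ==
books.name | sum_amt
bob | 13

Derivation:
After JOIN users (5 rows):
books.yr | books.rank | books.name | books.owner | users.city | users.amt | users.dept | users.yr
5 | 9 | bob | bob | BOS | 8 | eng | 5
5 | 9 | bob | bob | SF | 5 | mkt | 5
1 | 2 | hank | carol | CHI | 70 | fin | 1
40 | 40 | bob | dave | LA | 6 | ops | 40
2 | 8 | hank | dave | SEA | 60 | fin | 2
After WHERE (2 rows):
books.yr | books.rank | books.name | books.owner | users.city | users.amt | users.dept | users.yr
5 | 9 | bob | bob | BOS | 8 | eng | 5
5 | 9 | bob | bob | SF | 5 | mkt | 5
After GROUP BY (1 rows):
books.name | sum_amt
bob | 13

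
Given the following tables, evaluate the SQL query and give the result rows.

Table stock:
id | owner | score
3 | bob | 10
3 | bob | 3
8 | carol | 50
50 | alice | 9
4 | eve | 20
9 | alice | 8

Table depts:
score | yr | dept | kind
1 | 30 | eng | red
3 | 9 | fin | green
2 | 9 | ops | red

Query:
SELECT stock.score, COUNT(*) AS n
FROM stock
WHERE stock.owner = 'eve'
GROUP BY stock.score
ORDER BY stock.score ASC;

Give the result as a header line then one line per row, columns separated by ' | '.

After WHERE (1 rows):
stock.id | stock.owner | stock.score
4 | eve | 20
After GROUP BY (1 rows):
stock.score | n
20 | 1
After ORDER BY (1 rows):
stock.score | n
20 | 1

== RESULT ==
stock.score | n
20 | 1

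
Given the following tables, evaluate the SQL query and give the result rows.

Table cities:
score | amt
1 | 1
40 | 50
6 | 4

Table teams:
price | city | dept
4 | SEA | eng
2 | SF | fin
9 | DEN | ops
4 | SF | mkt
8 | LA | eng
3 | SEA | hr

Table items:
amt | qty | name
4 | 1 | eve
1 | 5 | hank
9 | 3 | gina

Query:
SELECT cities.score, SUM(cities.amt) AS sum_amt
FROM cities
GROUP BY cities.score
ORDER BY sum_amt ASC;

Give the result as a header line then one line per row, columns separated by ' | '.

== RESULT ==
cities.score | sum_amt
1 | 1
6 | 4
40 | 50

Derivation:
After GROUP BY (3 rows):
cities.score | sum_amt
1 | 1
40 | 50
6 | 4
After ORDER BY (3 rows):
cities.score | sum_amt
1 | 1
6 | 4
40 | 50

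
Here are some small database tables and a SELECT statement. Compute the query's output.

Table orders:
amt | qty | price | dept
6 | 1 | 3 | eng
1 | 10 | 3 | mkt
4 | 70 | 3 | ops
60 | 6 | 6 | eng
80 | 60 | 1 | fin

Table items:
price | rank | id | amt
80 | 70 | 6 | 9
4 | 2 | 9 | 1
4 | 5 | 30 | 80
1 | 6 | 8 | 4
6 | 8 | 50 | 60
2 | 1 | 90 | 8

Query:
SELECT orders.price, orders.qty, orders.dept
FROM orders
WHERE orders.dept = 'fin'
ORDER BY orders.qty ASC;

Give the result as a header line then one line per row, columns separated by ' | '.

== RESULT ==
orders.price | orders.qty | orders.dept
1 | 60 | fin

Derivation:
After WHERE (1 rows):
orders.amt | orders.qty | orders.price | orders.dept
80 | 60 | 1 | fin
After SELECT (1 rows):
orders.price | orders.qty | orders.dept
1 | 60 | fin
After ORDER BY (1 rows):
orders.price | orders.qty | orders.dept
1 | 60 | fin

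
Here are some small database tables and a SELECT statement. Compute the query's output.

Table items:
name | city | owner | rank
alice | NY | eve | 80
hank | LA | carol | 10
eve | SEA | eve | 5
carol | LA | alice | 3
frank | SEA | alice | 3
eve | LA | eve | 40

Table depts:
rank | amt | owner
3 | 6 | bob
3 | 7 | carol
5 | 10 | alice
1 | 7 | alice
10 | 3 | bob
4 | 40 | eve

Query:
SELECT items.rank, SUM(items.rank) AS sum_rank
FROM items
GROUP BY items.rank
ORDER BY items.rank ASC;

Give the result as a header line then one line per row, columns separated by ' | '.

== RESULT ==
items.rank | sum_rank
3 | 6
5 | 5
10 | 10
40 | 40
80 | 80

Derivation:
After GROUP BY (5 rows):
items.rank | sum_rank
80 | 80
10 | 10
5 | 5
3 | 6
40 | 40
After ORDER BY (5 rows):
items.rank | sum_rank
3 | 6
5 | 5
10 | 10
40 | 40
80 | 80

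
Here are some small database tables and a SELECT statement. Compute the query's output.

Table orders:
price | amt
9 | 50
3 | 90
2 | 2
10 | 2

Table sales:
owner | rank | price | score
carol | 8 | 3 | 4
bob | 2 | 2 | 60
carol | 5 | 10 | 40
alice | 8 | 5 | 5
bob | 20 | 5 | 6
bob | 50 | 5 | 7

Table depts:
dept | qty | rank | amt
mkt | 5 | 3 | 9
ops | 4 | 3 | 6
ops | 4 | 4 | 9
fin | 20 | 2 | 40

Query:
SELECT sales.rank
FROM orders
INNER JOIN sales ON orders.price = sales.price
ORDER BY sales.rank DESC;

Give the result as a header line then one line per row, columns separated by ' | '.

After JOIN sales (3 rows):
orders.price | orders.amt | sales.owner | sales.rank | sales.price | sales.score
3 | 90 | carol | 8 | 3 | 4
2 | 2 | bob | 2 | 2 | 60
10 | 2 | carol | 5 | 10 | 40
After SELECT (3 rows):
sales.rank
8
2
5
After ORDER BY (3 rows):
sales.rank
8
5
2

== RESULT ==
sales.rank
8
5
2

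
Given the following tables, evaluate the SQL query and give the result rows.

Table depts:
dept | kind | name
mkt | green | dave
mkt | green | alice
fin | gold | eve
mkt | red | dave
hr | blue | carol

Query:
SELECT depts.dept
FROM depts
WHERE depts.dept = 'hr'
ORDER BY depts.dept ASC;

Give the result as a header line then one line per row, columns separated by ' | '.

After WHERE (1 rows):
depts.dept | depts.kind | depts.name
hr | blue | carol
After SELECT (1 rows):
depts.dept
hr
After ORDER BY (1 rows):
depts.dept
hr

== RESULT ==
depts.dept
hr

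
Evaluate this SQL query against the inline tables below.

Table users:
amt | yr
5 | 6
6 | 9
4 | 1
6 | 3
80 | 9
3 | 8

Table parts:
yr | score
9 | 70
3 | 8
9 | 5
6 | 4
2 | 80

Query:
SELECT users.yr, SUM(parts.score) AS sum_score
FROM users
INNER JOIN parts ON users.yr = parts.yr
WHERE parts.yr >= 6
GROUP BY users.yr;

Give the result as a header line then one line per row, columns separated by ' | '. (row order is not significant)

== RESULT ==
users.yr | sum_score
6 | 4
9 | 150

Derivation:
After JOIN parts (6 rows):
users.amt | users.yr | parts.yr | parts.score
5 | 6 | 6 | 4
6 | 9 | 9 | 70
6 | 9 | 9 | 5
6 | 3 | 3 | 8
80 | 9 | 9 | 70
80 | 9 | 9 | 5
After WHERE (5 rows):
users.amt | users.yr | parts.yr | parts.score
5 | 6 | 6 | 4
6 | 9 | 9 | 70
6 | 9 | 9 | 5
80 | 9 | 9 | 70
80 | 9 | 9 | 5
After GROUP BY (2 rows):
users.yr | sum_score
6 | 4
9 | 150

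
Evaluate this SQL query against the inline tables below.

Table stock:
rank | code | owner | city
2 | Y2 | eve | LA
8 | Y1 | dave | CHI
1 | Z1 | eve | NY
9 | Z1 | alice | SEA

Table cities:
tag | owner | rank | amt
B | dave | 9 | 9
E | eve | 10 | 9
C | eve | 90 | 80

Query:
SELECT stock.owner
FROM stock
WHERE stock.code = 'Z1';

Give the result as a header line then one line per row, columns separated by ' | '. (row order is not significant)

== RESULT ==
stock.owner
eve
alice

Derivation:
After WHERE (2 rows):
stock.rank | stock.code | stock.owner | stock.city
1 | Z1 | eve | NY
9 | Z1 | alice | SEA
After SELECT (2 rows):
stock.owner
eve
alice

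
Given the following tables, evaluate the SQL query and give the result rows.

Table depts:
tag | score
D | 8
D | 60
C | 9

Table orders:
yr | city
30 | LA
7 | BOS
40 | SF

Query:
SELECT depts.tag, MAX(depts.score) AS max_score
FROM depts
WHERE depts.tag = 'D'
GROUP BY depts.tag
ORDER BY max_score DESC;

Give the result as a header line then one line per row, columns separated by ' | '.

== RESULT ==
depts.tag | max_score
D | 60

Derivation:
After WHERE (2 rows):
depts.tag | depts.score
D | 8
D | 60
After GROUP BY (1 rows):
depts.tag | max_score
D | 60
After ORDER BY (1 rows):
depts.tag | max_score
D | 60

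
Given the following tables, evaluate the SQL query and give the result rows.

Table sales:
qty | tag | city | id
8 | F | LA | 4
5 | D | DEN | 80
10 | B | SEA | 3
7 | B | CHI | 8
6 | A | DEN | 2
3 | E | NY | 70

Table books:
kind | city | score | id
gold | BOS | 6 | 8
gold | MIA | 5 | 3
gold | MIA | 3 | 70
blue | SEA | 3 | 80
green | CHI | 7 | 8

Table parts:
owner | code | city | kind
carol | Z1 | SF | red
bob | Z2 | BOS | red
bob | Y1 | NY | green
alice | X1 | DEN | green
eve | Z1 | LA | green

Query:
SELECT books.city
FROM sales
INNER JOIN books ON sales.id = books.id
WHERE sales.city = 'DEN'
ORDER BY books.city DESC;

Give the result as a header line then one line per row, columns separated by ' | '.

After JOIN books (5 rows):
sales.qty | sales.tag | sales.city | sales.id | books.kind | books.city | books.score | books.id
5 | D | DEN | 80 | blue | SEA | 3 | 80
10 | B | SEA | 3 | gold | MIA | 5 | 3
7 | B | CHI | 8 | gold | BOS | 6 | 8
7 | B | CHI | 8 | green | CHI | 7 | 8
3 | E | NY | 70 | gold | MIA | 3 | 70
After WHERE (1 rows):
sales.qty | sales.tag | sales.city | sales.id | books.kind | books.city | books.score | books.id
5 | D | DEN | 80 | blue | SEA | 3 | 80
After SELECT (1 rows):
books.city
SEA
After ORDER BY (1 rows):
books.city
SEA

== RESULT ==
books.city
SEA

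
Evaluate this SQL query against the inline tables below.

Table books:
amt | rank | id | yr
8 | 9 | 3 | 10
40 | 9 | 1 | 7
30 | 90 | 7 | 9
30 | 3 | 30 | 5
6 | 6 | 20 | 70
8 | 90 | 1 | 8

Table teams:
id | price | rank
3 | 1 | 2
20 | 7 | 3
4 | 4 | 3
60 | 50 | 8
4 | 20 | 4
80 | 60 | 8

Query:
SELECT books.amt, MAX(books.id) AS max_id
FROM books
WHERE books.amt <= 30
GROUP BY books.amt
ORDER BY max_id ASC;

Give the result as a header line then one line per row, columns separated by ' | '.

== RESULT ==
books.amt | max_id
8 | 3
6 | 20
30 | 30

Derivation:
After WHERE (5 rows):
books.amt | books.rank | books.id | books.yr
8 | 9 | 3 | 10
30 | 90 | 7 | 9
30 | 3 | 30 | 5
6 | 6 | 20 | 70
8 | 90 | 1 | 8
After GROUP BY (3 rows):
books.amt | max_id
8 | 3
30 | 30
6 | 20
After ORDER BY (3 rows):
books.amt | max_id
8 | 3
6 | 20
30 | 30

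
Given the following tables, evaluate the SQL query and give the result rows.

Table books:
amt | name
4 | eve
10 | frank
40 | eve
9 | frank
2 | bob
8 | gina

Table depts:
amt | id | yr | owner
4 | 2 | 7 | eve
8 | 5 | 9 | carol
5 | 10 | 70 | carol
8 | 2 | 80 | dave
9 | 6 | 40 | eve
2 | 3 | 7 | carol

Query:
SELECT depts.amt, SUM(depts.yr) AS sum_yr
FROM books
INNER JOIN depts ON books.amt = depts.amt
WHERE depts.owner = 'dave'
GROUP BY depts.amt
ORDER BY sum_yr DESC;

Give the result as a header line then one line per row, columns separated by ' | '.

== RESULT ==
depts.amt | sum_yr
8 | 80

Derivation:
After JOIN depts (5 rows):
books.amt | books.name | depts.amt | depts.id | depts.yr | depts.owner
4 | eve | 4 | 2 | 7 | eve
9 | frank | 9 | 6 | 40 | eve
2 | bob | 2 | 3 | 7 | carol
8 | gina | 8 | 5 | 9 | carol
8 | gina | 8 | 2 | 80 | dave
After WHERE (1 rows):
books.amt | books.name | depts.amt | depts.id | depts.yr | depts.owner
8 | gina | 8 | 2 | 80 | dave
After GROUP BY (1 rows):
depts.amt | sum_yr
8 | 80
After ORDER BY (1 rows):
depts.amt | sum_yr
8 | 80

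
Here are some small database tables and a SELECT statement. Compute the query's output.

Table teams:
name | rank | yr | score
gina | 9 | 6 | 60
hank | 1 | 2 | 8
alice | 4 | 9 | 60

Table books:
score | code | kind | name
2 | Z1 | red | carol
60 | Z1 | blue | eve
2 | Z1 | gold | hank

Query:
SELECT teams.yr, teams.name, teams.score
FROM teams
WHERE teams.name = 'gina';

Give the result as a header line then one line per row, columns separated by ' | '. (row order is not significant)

== RESULT ==
teams.yr | teams.name | teams.score
6 | gina | 60

Derivation:
After WHERE (1 rows):
teams.name | teams.rank | teams.yr | teams.score
gina | 9 | 6 | 60
After SELECT (1 rows):
teams.yr | teams.name | teams.score
6 | gina | 60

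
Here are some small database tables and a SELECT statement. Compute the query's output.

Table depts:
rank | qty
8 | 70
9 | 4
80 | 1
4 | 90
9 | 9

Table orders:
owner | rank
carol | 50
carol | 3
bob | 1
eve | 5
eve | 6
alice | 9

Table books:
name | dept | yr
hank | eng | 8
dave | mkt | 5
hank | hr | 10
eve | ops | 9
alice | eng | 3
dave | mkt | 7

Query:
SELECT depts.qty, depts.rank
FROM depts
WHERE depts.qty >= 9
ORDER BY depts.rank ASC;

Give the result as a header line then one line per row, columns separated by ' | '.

== RESULT ==
depts.qty | depts.rank
90 | 4
70 | 8
9 | 9

Derivation:
After WHERE (3 rows):
depts.rank | depts.qty
8 | 70
4 | 90
9 | 9
After SELECT (3 rows):
depts.qty | depts.rank
70 | 8
90 | 4
9 | 9
After ORDER BY (3 rows):
depts.qty | depts.rank
90 | 4
70 | 8
9 | 9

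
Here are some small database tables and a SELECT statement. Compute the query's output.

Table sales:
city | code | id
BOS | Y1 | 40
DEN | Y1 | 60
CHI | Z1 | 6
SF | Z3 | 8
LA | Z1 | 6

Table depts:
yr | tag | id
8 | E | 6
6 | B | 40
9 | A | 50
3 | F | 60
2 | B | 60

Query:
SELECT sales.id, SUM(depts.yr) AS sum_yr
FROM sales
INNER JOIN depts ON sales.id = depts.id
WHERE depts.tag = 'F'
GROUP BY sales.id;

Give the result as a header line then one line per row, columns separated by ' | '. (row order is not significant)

After JOIN depts (5 rows):
sales.city | sales.code | sales.id | depts.yr | depts.tag | depts.id
BOS | Y1 | 40 | 6 | B | 40
DEN | Y1 | 60 | 3 | F | 60
DEN | Y1 | 60 | 2 | B | 60
CHI | Z1 | 6 | 8 | E | 6
LA | Z1 | 6 | 8 | E | 6
After WHERE (1 rows):
sales.city | sales.code | sales.id | depts.yr | depts.tag | depts.id
DEN | Y1 | 60 | 3 | F | 60
After GROUP BY (1 rows):
sales.id | sum_yr
60 | 3

== RESULT ==
sales.id | sum_yr
60 | 3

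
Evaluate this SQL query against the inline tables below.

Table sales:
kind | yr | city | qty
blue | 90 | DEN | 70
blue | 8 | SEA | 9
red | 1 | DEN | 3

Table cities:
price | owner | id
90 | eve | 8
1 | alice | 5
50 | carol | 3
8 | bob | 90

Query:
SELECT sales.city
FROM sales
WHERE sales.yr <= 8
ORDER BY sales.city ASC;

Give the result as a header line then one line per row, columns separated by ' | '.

== RESULT ==
sales.city
DEN
SEA

Derivation:
After WHERE (2 rows):
sales.kind | sales.yr | sales.city | sales.qty
blue | 8 | SEA | 9
red | 1 | DEN | 3
After SELECT (2 rows):
sales.city
SEA
DEN
After ORDER BY (2 rows):
sales.city
DEN
SEA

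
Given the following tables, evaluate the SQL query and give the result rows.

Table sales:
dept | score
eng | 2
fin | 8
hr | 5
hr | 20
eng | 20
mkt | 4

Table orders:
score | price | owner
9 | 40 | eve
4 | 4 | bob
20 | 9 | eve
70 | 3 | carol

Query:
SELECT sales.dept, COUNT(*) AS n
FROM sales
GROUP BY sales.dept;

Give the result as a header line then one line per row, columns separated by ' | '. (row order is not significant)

== RESULT ==
sales.dept | n
eng | 2
fin | 1
hr | 2
mkt | 1

Derivation:
After GROUP BY (4 rows):
sales.dept | n
eng | 2
fin | 1
hr | 2
mkt | 1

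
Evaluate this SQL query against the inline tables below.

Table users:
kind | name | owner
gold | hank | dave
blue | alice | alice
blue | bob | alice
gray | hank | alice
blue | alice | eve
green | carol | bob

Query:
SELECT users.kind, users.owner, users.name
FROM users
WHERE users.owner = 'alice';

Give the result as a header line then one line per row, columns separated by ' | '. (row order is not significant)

After WHERE (3 rows):
users.kind | users.name | users.owner
blue | alice | alice
blue | bob | alice
gray | hank | alice
After SELECT (3 rows):
users.kind | users.owner | users.name
blue | alice | alice
blue | alice | bob
gray | alice | hank

== RESULT ==
users.kind | users.owner | users.name
blue | alice | alice
blue | alice | bob
gray | alice | hank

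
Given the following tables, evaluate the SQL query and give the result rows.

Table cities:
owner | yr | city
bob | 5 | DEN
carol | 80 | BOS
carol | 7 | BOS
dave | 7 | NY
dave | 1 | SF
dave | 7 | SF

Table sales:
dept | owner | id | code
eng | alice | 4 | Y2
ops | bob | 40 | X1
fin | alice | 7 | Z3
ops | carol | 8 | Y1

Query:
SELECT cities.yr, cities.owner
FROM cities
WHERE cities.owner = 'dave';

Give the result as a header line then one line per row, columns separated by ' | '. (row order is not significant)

== RESULT ==
cities.yr | cities.owner
7 | dave
1 | dave
7 | dave

Derivation:
After WHERE (3 rows):
cities.owner | cities.yr | cities.city
dave | 7 | NY
dave | 1 | SF
dave | 7 | SF
After SELECT (3 rows):
cities.yr | cities.owner
7 | dave
1 | dave
7 | dave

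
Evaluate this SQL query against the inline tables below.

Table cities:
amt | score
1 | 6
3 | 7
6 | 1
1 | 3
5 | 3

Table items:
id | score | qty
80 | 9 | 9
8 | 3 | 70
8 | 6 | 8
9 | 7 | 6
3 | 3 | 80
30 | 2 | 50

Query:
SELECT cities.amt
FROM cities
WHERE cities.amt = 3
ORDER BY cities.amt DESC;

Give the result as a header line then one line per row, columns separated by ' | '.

After WHERE (1 rows):
cities.amt | cities.score
3 | 7
After SELECT (1 rows):
cities.amt
3
After ORDER BY (1 rows):
cities.amt
3

== RESULT ==
cities.amt
3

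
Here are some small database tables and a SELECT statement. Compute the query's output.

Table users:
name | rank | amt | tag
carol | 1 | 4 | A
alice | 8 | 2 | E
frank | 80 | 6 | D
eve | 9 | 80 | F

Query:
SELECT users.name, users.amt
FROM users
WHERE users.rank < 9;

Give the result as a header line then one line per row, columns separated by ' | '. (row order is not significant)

After WHERE (2 rows):
users.name | users.rank | users.amt | users.tag
carol | 1 | 4 | A
alice | 8 | 2 | E
After SELECT (2 rows):
users.name | users.amt
carol | 4
alice | 2

== RESULT ==
users.name | users.amt
carol | 4
alice | 2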